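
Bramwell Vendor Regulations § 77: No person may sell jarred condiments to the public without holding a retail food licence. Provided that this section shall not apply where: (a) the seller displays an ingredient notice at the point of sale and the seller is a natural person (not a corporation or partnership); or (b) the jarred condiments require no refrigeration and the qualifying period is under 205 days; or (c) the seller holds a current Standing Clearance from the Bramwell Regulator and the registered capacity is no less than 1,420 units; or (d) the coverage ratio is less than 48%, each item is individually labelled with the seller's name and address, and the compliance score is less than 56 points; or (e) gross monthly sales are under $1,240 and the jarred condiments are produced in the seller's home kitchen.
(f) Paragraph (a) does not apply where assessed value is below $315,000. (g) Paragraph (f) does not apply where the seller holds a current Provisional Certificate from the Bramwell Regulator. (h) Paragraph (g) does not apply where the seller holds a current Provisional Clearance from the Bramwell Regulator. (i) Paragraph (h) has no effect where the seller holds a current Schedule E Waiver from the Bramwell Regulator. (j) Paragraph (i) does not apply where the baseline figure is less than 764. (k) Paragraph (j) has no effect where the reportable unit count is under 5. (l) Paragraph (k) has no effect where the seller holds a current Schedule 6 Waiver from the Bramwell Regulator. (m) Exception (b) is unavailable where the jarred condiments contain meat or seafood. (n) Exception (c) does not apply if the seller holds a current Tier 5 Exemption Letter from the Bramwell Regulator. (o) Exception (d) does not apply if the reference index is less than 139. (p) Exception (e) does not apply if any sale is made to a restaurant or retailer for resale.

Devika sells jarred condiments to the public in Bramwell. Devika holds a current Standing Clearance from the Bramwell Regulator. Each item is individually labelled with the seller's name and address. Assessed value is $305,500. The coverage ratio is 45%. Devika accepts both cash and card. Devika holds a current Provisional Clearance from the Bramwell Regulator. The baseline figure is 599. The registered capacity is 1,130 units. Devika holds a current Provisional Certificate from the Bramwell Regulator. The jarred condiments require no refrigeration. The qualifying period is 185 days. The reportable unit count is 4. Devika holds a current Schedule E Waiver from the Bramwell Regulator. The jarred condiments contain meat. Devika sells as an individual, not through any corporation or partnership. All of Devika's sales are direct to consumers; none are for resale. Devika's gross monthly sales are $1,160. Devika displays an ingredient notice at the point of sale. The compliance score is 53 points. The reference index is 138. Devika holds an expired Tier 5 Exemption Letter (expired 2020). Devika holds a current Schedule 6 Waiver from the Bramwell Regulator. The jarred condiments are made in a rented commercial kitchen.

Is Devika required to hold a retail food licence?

Exception (a): an ingredient notice is displayed; the seller is a natural person — every condition holds. Turning to paragraphs (f)–(l): (f) operates against (a): assessed value is $305,500, below the $315,000 limit. (g) would limit (f) — a current Provisional Certificate is held — but (h) sets (g) aside: (h) is triggered — a current Provisional Clearance is held. (i) is engaged (a current Schedule E Waiver is held), but is displaced by (j): (j) is engaged — the baseline figure is 599, less than the 764 limit. (k) would limit (j) — the reportable unit count is 4, under the 5 limit — but (l) sets (k) aside: (l) is engaged — a current Schedule 6 Waiver is held. So (a) is unavailable.
Exception (b)'s conditions are all satisfied: the jarred condiments are shelf-stable; the qualifying period is 185 days, under the 205 days limit. But: (m) operates against (b): the jarred condiments contain meat. (b) is therefore removed.
Exception (c) does not apply: the registered capacity is 1,130 units, short of 1,420 units.
Exception (d) is satisfied on its face — the coverage ratio is 45%, less than the 48% limit; items are individually labelled; the compliance score is 53 points, less than the 56 points limit. Turning to paragraph (o): (o) operates — the reference index is 138, less than the 139 limit. Exception (d) does not apply.
Exception (e) fails — the jarred condiments are made in a commercial kitchen, not a home kitchen.
No exception applies. The general rule governs.

Yes — Devika must hold a retail food licence.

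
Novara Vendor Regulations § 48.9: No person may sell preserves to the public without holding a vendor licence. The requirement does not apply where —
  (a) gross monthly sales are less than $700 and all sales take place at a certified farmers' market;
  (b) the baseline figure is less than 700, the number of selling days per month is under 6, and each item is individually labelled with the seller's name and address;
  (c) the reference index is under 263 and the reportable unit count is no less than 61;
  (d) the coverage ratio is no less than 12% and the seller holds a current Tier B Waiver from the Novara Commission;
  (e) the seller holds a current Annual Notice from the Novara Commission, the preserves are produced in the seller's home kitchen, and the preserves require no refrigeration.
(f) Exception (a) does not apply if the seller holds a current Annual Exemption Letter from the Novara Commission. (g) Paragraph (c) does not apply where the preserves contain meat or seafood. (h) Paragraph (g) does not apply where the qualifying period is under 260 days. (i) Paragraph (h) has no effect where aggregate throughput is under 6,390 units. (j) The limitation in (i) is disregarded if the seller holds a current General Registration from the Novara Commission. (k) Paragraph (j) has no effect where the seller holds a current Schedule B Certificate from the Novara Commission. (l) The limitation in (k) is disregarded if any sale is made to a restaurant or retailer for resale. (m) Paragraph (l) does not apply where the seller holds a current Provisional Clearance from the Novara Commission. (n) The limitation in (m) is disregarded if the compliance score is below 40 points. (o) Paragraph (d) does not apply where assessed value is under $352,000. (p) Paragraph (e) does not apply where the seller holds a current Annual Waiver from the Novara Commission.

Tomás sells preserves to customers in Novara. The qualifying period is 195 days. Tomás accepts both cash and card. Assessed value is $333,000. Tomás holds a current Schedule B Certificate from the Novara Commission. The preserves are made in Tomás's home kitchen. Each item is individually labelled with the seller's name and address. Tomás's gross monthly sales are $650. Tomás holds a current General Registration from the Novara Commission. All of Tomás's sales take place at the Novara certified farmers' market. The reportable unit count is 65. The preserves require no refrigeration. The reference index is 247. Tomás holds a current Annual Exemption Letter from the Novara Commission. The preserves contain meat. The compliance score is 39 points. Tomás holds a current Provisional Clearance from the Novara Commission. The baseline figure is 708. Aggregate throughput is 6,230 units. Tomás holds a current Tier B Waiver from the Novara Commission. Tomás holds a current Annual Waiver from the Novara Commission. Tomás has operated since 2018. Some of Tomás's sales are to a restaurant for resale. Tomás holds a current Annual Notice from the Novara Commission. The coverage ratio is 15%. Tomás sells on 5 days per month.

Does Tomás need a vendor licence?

Exception (a)'s conditions are all satisfied: gross monthly sales are $650, less than the $700 limit; all sales are at a certified farmers' market. Turning to paragraph (f): (f) operates — a current Annual Exemption Letter is held. Exception (a) does not apply.
Exception (b) fails — the baseline figure is 708, not less than 700.
All of (c)'s requirements are met (the reference index is 247, under the 263 limit; the reportable unit count is 65, meeting the 61 threshold). Applying paragraphs (g)–(n): (g) would limit (c) — the preserves contain meat — but (h) sets (g) aside: (h) applies — the qualifying period is 195 days, under the 260 days limit. (i) operates (aggregate throughput is 6,230 units, under the 6,390 units limit), but yields to (j): (j) operates against (i): a current General Registration is held. (k) is triggered (a current Schedule B Certificate is held), but yields to (l): (l) applies — some sales are to a restaurant for resale. (m) would limit (l) — a current Provisional Clearance is held — but (n) sets (m) aside: (n) operates against (m): the compliance score is 39 points, below the 40 points limit. So (c) applies.
Exception (d): the coverage ratio is 15%, meeting the 12% threshold; a current Tier B Waiver is held — every condition holds. Turning to paragraph (o): (o) is triggered — assessed value is $333,000, under the $352,000 limit. Exception (d) does not apply.
Exception (e) is satisfied on its face — a current Annual Notice is held; the preserves are home-kitchen produced; the preserves are shelf-stable. But applying paragraph (p): (p) is engaged — a current Annual Waiver is held. Exception (e) does not apply.

No — exception (c) applies; Tomás is not required to hold a vendor licence.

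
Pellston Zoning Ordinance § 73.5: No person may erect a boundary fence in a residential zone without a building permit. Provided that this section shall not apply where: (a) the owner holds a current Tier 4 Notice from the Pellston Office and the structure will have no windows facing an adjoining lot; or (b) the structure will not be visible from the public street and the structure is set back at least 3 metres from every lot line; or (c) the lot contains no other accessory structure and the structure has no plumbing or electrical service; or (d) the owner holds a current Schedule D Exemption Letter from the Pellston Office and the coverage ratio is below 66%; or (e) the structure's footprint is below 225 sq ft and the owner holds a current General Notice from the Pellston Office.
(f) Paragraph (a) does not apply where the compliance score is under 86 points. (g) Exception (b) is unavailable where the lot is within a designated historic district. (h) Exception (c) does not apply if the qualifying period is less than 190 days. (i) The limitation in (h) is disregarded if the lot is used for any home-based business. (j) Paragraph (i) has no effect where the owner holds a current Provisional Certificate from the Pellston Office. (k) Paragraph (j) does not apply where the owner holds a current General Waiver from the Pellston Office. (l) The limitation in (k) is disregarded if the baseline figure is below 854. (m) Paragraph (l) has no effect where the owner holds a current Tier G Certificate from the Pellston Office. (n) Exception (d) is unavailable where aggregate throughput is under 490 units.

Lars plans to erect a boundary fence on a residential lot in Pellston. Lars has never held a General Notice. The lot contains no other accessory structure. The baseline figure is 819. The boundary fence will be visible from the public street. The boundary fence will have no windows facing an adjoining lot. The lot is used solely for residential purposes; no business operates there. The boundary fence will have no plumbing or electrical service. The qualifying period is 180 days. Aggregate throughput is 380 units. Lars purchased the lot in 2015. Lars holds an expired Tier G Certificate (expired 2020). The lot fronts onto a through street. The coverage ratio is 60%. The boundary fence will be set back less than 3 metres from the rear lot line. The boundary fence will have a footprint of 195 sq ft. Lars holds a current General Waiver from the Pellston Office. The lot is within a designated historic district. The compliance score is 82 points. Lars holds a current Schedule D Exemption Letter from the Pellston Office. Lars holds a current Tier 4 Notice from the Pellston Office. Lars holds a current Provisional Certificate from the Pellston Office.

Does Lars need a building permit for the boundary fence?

Yes — Lars must obtain a building permit.

All of (a)'s requirements are met (a current Tier 4 Notice is held; no windows face an adjoining lot). But: (f) is triggered — the compliance score is 82 points, under the 86 points limit. Exception (a) does not apply.
Exception (b) requires that the structure will not be visible from the public street; but the structure will be visible from the street, so (b) is unavailable.
Exception (c)'s conditions are all satisfied: the lot has no other accessory structure; there is no plumbing or electrical service. However, paragraphs (h)–(m) must be considered: (h) is engaged — the qualifying period is 180 days, less than the 190 days limit. (i), which would lift (h), is not triggered — the lot is solely residential. Exception (c) does not apply.
All of (d)'s requirements are met (a current Schedule D Exemption Letter is held; the coverage ratio is 60%, below the 66% limit). But: (n) operates against (d): aggregate throughput is 380 units, under the 490 units limit. (d) is therefore removed.
Exception (e) requires that the owner holds a current General Notice from the Pellston Office; but no current General Notice is held, so (e) is unavailable.
No exception applies. The general rule governs.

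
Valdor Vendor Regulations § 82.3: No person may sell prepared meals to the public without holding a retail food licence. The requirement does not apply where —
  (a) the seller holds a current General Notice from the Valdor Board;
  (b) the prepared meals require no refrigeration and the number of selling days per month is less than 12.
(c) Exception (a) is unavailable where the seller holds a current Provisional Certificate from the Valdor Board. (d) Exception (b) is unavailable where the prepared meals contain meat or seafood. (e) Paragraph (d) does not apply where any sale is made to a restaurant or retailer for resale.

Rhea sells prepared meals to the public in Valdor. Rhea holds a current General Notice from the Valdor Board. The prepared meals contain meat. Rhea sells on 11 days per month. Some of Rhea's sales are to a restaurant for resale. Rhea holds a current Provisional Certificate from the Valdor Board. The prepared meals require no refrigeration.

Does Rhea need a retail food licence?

Exception (a) is satisfied on its face — a current General Notice is held. But applying paragraph (c): (c) applies — a current Provisional Certificate is held. Exception (a) does not apply.
Exception (b) is satisfied on its face — the prepared meals are shelf-stable; the number of selling days per month is 11, less than the 12 limit. As to paragraphs (d)–(e): (d) operates (the prepared meals contain meat), but yields to (e): (e) operates — some sales are to a restaurant for resale. So (b) applies.

No — exception (b) applies; Rhea is not required to hold a retail food licence.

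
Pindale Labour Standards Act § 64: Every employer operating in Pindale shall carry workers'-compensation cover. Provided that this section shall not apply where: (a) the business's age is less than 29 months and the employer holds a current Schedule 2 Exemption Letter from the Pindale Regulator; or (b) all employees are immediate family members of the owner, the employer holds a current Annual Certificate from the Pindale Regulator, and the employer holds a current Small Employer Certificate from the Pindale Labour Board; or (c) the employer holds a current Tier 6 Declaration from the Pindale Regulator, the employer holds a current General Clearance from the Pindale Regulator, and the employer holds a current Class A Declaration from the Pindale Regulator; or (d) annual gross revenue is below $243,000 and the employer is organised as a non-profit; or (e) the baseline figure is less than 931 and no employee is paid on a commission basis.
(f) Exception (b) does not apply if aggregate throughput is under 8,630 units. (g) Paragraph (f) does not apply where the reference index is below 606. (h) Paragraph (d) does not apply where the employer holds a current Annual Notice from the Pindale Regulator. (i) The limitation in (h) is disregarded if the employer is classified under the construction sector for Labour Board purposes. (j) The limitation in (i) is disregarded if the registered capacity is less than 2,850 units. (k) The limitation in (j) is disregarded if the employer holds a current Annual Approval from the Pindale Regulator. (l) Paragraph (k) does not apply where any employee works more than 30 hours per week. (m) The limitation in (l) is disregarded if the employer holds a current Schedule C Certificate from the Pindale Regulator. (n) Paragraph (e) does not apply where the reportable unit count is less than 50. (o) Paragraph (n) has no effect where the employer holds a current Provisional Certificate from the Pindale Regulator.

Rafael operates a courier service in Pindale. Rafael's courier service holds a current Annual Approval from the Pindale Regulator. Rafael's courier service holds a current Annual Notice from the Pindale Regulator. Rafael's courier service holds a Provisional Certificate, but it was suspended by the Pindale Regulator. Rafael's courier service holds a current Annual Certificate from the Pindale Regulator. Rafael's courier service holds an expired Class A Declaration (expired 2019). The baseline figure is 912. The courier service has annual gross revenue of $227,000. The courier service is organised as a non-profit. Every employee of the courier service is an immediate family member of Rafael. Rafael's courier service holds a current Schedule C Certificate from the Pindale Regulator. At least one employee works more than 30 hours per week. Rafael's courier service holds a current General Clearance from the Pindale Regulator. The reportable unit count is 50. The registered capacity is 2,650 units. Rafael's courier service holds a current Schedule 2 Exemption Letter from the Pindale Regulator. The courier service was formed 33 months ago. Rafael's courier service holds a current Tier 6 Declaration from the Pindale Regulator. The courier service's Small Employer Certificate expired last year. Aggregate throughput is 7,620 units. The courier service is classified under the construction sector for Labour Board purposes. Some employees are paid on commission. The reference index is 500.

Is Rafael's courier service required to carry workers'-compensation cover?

No — exception (d) applies; Rafael's courier service is not required to carry workers'-compensation cover.

Exception (a) does not apply: the business's age is 33 months, not less than 29 months.
Exception (b) requires that the employer holds a current Small Employer Certificate from the Pindale Labour Board; but the Small Employer Certificate has expired, so (b) is unavailable.
Exception (c) requires that the employer holds a current Class A Declaration from the Pindale Regulator; but the Class A Declaration is not current, so (c) is unavailable.
Exception (d): annual gross revenue is $227,000, below the $243,000 limit; the employer is a non-profit — every condition holds. Under paragraphs (h)–(m): (h) would limit (d) — a current Annual Notice is held — but (i) sets (h) aside: (i) operates — the courier service is classified under the construction sector. (j) would limit (i) — the registered capacity is 2,650 units, less than the 2,850 units limit — but (k) sets (j) aside: (k) operates against (j): a current Annual Approval is held. (l) would limit (k) — at least one employee exceeds 30 hours/week — but (m) sets (l) aside: (m) is engaged — a current Schedule C Certificate is held. (d) remains available.
Exception (e) requires that no employee is paid on a commission basis; but some employees are paid on commission, so (e) is unavailable.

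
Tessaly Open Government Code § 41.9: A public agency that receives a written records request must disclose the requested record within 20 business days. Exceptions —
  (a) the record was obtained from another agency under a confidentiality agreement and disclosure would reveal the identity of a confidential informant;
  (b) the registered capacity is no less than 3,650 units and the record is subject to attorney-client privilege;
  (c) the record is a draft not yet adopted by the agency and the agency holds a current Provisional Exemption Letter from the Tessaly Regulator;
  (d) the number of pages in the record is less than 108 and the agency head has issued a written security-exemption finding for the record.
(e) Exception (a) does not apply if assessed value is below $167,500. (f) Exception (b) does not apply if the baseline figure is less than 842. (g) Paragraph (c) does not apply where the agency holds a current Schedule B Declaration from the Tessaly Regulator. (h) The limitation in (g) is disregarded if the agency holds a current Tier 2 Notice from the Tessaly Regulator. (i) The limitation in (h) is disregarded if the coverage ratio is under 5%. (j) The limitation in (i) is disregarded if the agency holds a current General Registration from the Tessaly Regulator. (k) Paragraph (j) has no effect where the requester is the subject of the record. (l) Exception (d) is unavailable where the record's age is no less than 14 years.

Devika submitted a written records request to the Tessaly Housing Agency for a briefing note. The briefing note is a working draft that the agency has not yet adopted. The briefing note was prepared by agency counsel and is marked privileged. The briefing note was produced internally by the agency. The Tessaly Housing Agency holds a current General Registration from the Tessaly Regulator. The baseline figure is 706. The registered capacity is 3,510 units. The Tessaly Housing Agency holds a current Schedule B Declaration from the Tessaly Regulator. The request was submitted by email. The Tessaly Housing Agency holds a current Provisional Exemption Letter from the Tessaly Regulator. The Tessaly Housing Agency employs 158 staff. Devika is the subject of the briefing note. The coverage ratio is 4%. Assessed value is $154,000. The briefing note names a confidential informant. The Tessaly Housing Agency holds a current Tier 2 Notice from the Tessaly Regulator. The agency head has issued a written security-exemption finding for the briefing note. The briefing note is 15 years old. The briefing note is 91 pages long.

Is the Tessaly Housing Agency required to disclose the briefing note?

Exception (a) does not apply: the briefing note was produced internally.
Exception (b) fails — the registered capacity is 3,510 units, short of 3,650 units.
Exception (c)'s conditions are all satisfied: the briefing note is an unadopted draft; a current Provisional Exemption Letter is held. But applying paragraphs (g)–(k): (g) operates against (c): a current Schedule B Declaration is held. (h) would limit (g) — a current Tier 2 Notice is held — but (i) sets (h) aside: (i) operates against (h): the coverage ratio is 4%, under the 5% limit. (j) applies (a current General Registration is held), but yields to (k): (k) operates against (j): Devika is the subject of the briefing note. So (c) is unavailable.
Exception (d) is satisfied on its face — the number of pages in the record is 91, less than the 108 limit; a written security-exemption finding has been issued. But applying paragraph (l): (l) operates against (d): the record's age is 15 years, meeting the 14 years threshold. (d) is therefore removed.
No exception applies. The general rule governs.

Yes — the Tessaly Housing Agency must disclose the briefing note.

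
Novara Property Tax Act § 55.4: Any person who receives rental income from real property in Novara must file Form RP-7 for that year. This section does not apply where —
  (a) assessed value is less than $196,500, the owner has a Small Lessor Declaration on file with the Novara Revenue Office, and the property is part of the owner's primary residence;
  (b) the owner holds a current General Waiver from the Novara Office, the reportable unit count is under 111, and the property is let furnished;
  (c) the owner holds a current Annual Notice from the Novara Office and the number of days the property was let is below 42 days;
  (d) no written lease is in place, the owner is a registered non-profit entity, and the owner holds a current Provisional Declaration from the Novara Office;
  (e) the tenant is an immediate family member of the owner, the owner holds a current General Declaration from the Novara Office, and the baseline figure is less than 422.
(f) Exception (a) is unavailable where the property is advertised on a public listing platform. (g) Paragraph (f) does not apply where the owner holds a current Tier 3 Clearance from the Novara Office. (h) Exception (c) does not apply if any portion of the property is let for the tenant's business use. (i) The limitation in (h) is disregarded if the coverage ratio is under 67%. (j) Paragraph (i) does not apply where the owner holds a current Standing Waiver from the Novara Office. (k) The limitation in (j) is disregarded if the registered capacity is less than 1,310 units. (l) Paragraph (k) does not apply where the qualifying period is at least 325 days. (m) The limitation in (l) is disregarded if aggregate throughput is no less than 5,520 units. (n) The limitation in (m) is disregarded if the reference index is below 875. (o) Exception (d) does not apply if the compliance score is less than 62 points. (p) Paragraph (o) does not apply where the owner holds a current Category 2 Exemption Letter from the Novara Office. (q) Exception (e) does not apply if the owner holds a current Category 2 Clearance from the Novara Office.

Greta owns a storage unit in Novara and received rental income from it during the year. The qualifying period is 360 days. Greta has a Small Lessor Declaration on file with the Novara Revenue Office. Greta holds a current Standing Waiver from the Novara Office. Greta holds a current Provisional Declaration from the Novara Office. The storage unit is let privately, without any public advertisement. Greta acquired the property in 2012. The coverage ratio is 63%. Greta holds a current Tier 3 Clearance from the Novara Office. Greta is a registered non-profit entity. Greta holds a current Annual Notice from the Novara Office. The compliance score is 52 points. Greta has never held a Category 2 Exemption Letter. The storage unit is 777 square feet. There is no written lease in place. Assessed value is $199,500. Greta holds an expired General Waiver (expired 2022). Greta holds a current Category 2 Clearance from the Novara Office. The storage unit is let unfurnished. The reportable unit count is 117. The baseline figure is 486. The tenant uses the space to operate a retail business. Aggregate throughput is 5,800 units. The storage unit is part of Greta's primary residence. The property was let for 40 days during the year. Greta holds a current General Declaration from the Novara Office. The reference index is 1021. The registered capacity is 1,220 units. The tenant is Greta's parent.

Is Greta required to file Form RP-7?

Exception (a) does not apply: assessed value is $199,500, not less than $196,500.
Exception (b) requires that the owner holds a current General Waiver from the Novara Office; but there is no General Waiver in force, so (b) is unavailable.
Exception (c): a current Annual Notice is held; the number of days the property was let is 40 days, below the 42 days limit — every condition holds. As to paragraphs (h)–(n): (h) would limit (c) — the space is let for business use — but (i) sets (h) aside: (i) operates against (h): the coverage ratio is 63%, under the 67% limit. (j) applies (a current Standing Waiver is held), but is overridden by (k): (k) applies — the registered capacity is 1,220 units, less than the 1,310 units limit. (l) would limit (k) — the qualifying period is 360 days, meeting the 325 days threshold — but (m) sets (l) aside: (m) operates against (l): aggregate throughput is 5,800 units, meeting the 5,520 units threshold. (n), which would lift (m), does not operate here — the reference index is 1,021, not below 875. (c) remains available.
All of (d)'s requirements are met (there is no written lease; Greta is a registered non-profit; a current Provisional Declaration is held). But applying paragraphs (o)–(p): (o) operates against (d): the compliance score is 52 points, less than the 62 points limit. (p), which would lift (o), is not triggered — there is no Category 2 Exemption Letter in force. Exception (d) does not apply.
Exception (e) fails — the baseline figure is 486, not less than 422.

No — exception (c) applies; Greta is not required to file Form RP-7.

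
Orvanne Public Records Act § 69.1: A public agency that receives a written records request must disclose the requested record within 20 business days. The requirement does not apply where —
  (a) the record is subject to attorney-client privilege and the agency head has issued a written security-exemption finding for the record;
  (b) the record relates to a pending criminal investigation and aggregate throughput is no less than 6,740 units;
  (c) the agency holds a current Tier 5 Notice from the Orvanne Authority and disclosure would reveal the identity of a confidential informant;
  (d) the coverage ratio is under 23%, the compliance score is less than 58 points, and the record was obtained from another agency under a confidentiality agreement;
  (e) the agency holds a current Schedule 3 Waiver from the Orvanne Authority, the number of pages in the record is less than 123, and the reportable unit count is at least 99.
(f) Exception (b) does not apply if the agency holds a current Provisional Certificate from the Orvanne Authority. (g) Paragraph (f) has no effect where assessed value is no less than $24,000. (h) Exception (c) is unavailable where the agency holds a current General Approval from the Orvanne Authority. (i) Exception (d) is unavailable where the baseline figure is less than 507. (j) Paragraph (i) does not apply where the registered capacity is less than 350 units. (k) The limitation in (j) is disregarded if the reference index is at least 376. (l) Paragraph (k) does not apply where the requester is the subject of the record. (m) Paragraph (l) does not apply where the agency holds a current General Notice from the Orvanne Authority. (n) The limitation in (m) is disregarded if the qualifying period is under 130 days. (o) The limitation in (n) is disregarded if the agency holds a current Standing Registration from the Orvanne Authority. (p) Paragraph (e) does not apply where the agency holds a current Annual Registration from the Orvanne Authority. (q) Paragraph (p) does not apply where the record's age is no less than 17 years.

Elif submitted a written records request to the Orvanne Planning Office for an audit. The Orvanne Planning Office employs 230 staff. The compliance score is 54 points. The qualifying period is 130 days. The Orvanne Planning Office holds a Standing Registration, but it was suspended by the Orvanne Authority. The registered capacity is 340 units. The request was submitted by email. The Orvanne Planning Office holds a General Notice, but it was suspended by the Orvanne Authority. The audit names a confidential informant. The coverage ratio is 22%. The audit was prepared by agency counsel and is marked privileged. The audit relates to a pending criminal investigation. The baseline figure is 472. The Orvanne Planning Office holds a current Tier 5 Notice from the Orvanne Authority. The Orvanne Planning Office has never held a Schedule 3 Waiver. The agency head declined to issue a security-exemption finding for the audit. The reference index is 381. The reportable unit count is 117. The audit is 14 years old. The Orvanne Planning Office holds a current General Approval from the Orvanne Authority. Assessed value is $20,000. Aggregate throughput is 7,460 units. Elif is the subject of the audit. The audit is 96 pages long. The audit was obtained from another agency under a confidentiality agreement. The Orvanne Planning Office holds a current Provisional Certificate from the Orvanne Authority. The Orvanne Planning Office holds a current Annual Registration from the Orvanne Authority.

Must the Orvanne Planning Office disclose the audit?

No — exception (d) applies; the Orvanne Planning Office is not required to disclose the audit.

Exception (a) requires that the agency head has issued a written security-exemption finding for the record; but the agency head declined to issue a security-exemption finding, so (a) is unavailable.
Exception (b) is satisfied on its face — the audit relates to a pending investigation; aggregate throughput is 7,460 units, meeting the 6,740 units threshold. But: (f) operates against (b): a current Provisional Certificate is held. (g), which would lift (f), does not operate here — assessed value is $20,000, short of $24,000. (b) is therefore removed.
Exception (c) is satisfied on its face — a current Tier 5 Notice is held; the audit names a confidential informant. However, paragraph (h) must be considered: (h) operates against (c): a current General Approval is held. So (c) is unavailable.
Exception (d)'s conditions are all satisfied: the coverage ratio is 22%, under the 23% limit; the compliance score is 54 points, less than the 58 points limit; the audit was obtained under a confidentiality agreement. Under paragraphs (i)–(o): (i) is engaged (the baseline figure is 472, less than the 507 limit), but is overridden by (j): (j) operates against (i): the registered capacity is 340 units, less than the 350 units limit. (k) operates (the reference index is 381, meeting the 376 threshold), but is displaced by (l): (l) operates against (k): Elif is the subject of the audit. (m), which would lift (l), is not triggered — no current General Notice is held. Exception (d) stands.
Exception (e) requires that the agency holds a current Schedule 3 Waiver from the Orvanne Authority; but no current Schedule 3 Waiver is held, so (e) is unavailable.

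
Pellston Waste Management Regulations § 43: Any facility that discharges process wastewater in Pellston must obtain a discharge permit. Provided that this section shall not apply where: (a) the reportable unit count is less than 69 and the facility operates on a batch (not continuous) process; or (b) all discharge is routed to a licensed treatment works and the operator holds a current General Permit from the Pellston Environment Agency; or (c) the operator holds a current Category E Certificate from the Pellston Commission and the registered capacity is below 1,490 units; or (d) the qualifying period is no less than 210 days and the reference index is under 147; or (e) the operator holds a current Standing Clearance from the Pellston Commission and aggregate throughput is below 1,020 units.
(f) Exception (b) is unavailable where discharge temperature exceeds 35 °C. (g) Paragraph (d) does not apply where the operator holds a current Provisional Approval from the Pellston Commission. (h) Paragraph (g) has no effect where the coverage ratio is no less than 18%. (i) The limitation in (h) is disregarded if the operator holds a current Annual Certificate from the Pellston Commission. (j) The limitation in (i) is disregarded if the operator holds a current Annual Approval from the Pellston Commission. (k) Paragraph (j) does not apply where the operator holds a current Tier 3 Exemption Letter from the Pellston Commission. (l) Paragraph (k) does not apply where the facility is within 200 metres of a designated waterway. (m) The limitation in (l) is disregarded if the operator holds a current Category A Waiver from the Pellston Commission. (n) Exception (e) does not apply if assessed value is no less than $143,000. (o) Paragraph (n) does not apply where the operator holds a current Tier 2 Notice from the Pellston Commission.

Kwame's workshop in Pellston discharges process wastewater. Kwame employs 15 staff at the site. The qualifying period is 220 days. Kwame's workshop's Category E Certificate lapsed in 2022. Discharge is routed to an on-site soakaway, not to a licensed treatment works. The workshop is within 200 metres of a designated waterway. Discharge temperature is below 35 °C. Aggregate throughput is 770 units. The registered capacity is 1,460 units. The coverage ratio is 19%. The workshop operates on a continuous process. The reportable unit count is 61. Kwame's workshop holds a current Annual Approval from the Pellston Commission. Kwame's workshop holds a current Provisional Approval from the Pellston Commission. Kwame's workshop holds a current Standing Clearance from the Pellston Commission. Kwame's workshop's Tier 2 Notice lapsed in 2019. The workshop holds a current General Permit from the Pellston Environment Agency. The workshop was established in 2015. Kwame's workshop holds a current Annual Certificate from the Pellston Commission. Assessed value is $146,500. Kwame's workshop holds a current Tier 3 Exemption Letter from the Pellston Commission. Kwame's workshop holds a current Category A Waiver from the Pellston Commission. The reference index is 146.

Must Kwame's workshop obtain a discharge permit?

Exception (a) does not apply: the facility operates on a continuous process.
Exception (b) requires that all discharge is routed to a licensed treatment works; but discharge is not routed to a licensed treatment works, so (b) is unavailable.
Exception (c) fails — the Category E Certificate is not current.
All of (d)'s requirements are met (the qualifying period is 220 days, meeting the 210 days threshold; the reference index is 146, under the 147 limit). But applying paragraphs (g)–(m): (g) operates against (d): a current Provisional Approval is held. (h) would limit (g) — the coverage ratio is 19%, meeting the 18% threshold — but (i) sets (h) aside: (i) operates against (h): a current Annual Certificate is held. (j) would limit (i) — a current Annual Approval is held — but (k) sets (j) aside: (k) operates — a current Tier 3 Exemption Letter is held. (l) would limit (k) — the workshop is within 200 m of a designated waterway — but (m) sets (l) aside: (m) applies — a current Category A Waiver is held. (d) is therefore removed.
All of (e)'s requirements are met (a current Standing Clearance is held; aggregate throughput is 770 units, below the 1,020 units limit). Turning to paragraphs (n)–(o): (n) operates against (e): assessed value is $146,500, meeting the $143,000 threshold. (o) does not operate here (there is no Tier 2 Notice in force), so (n) stands. Exception (e) does not apply.
None of the exceptions is available; § 43 applies in full.

Yes — Kwame's workshop must obtain a discharge permit.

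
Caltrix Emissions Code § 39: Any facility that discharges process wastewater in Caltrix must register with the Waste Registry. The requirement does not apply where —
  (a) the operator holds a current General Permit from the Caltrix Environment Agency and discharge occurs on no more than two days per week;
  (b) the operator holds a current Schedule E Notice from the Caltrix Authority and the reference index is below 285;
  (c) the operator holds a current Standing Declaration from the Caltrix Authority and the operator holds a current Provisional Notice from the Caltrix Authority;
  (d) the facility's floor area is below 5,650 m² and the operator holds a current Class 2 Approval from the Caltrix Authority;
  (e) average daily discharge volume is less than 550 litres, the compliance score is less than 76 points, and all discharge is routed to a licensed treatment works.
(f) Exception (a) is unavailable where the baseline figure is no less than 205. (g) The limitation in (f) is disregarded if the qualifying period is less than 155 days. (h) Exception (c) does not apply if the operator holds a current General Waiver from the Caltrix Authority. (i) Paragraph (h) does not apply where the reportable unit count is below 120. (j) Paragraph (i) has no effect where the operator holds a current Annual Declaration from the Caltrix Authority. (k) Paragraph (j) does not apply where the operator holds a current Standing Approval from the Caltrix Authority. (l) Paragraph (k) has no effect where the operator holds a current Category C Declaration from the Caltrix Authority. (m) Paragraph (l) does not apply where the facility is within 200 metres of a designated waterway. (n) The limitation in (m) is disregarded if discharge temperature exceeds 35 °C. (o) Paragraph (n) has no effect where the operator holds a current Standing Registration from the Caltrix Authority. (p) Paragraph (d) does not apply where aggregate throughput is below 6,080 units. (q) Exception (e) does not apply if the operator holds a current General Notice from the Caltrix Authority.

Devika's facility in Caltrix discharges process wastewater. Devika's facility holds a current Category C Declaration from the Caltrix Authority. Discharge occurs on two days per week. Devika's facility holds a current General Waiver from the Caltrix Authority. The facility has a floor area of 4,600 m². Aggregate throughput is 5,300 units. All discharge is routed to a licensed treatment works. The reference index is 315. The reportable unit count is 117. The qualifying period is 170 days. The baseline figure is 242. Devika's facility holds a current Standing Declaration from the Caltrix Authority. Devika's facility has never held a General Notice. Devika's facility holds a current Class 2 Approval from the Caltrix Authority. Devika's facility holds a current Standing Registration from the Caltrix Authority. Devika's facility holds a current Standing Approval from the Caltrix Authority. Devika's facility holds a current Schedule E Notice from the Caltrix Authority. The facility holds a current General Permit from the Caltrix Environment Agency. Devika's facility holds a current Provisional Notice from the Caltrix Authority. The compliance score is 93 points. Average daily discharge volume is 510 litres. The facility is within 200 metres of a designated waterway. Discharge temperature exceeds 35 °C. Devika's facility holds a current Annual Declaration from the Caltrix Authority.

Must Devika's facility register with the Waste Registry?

Exception (a) is satisfied on its face — a current General Permit is held; discharge occurs on no more than two days per week. But applying paragraphs (f)–(g): (f) is triggered — the baseline figure is 242, meeting the 205 threshold. (g) is not triggered (the qualifying period is 170 days, not less than 155 days), so (f) stands. Exception (a) does not apply.
Exception (b) does not apply: the reference index is 315, not below 285.
Exception (c) is satisfied on its face — a current Standing Declaration is held; a current Provisional Notice is held. Considering the limiting provisions: (h) applies (a current General Waiver is held), but is displaced by (i): (i) operates against (h): the reportable unit count is 117, below the 120 limit. (j) would limit (i) — a current Annual Declaration is held — but (k) sets (j) aside: (k) is triggered — a current Standing Approval is held. (l) would limit (k) — a current Category C Declaration is held — but (m) sets (l) aside: (m) is triggered — the facility is within 200 m of a designated waterway. (n) would limit (m) — discharge temperature exceeds 35 °C — but (o) sets (n) aside: (o) operates against (n): a current Standing Registration is held. So (c) applies.
Exception (d)'s conditions are all satisfied: the facility's floor area is 4,600 m², below the 5,650 m² limit; a current Class 2 Approval is held. However, paragraph (p) must be considered: (p) is engaged — aggregate throughput is 5,300 units, below the 6,080 units limit. (d) is therefore removed.
Exception (e) fails — the compliance score is 93 points, not less than 76 points.

No — exception (c) applies; Devika's facility is not required to register with the Waste Registry.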